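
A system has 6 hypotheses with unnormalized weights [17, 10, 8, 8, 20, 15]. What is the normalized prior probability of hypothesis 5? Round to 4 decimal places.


The normalized prior is the weight divided by the total.
Total weight = 78
P(H5) = 20 / 78 = 0.2564

0.2564


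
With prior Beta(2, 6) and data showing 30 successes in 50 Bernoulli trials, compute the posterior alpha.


Conjugate update: alpha_posterior = alpha_prior + k
= 2 + 30 = 32

32


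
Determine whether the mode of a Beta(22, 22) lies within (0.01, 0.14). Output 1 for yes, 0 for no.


First find the mode: (a-1)/(a+b-2) = 0.5
Is 0.5 in (0.01, 0.14)? 0

0


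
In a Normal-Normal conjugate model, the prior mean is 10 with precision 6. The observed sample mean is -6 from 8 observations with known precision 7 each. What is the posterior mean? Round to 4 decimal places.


Posterior precision = tau0 + n*tau = 6 + 8*7 = 62
Posterior mean = (tau0*mu0 + n*tau*xbar) / posterior_precision
= (6*10 + 8*7*-6) / 62
= -276 / 62 = -4.4516

-4.4516


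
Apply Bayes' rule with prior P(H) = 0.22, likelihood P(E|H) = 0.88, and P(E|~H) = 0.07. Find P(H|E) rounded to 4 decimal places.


Step 1: Compute marginal P(E) = P(E|H)P(H) + P(E|~H)P(~H)
= 0.88*0.22 + 0.07*0.78 = 0.2482
Step 2: P(H|E) = P(E|H)P(H)/P(E) = 0.1936/0.2482
= 0.78

0.78


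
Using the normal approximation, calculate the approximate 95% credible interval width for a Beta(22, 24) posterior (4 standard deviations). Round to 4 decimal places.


Var(Beta) = 22*24/(46^2 * 47) = 0.0053
SD = 0.0729
Width ~ 4*SD = 0.2915

0.2915


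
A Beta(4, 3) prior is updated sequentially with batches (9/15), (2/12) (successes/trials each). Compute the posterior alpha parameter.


Sequential conjugate updating is equivalent to a single batch update.
Total successes across all batches = 11
alpha_posterior = alpha_prior + total_successes = 4 + 11
= 15

15


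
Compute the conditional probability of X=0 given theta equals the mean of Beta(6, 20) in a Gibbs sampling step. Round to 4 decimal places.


Mean of Beta(6, 20) = 0.2308
P(X=0 | theta=0.2308) = 0.7692

0.7692


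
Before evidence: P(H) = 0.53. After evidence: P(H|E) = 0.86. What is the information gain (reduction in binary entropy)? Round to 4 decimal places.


Prior entropy = 0.9974
Posterior entropy = 0.5842
Information gain = 0.9974 - 0.5842 = 0.4132

0.4132


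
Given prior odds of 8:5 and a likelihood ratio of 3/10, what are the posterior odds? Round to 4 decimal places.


Posterior odds = prior odds * LR
Prior odds = 8/5 = 1.6
LR = 3/10 = 0.3
Posterior odds = 1.6 * 0.3 = 0.48

0.48


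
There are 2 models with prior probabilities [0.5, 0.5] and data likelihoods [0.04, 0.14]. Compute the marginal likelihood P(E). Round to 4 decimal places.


P(E) = sum over models of P(M_i) * P(E|M_i)
= 0.5*0.04 + 0.5*0.14
= 0.09

0.09


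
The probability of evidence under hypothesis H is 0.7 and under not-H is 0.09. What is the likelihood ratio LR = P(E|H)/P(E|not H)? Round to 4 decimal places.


LR = 0.7 / 0.09
= 7.7778

7.7778


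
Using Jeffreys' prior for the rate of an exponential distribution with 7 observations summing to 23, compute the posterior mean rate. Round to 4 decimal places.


Jeffreys' prior leads to posterior Gamma(7, 23).
Mean = 7/23 = 0.3043

0.3043


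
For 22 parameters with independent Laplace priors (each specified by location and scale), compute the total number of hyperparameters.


A Laplace prior has 2 hyperparameters per parameter.
Total = 22 * 2 = 44

44


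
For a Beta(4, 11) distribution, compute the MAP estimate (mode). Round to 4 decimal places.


MAP = mode = (a-1)/(a+b-2)
= (4-1)/(4+11-2)
= 3/13 = 0.2308

0.2308


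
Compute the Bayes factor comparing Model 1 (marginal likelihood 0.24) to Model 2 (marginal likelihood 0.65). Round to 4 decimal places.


BF12 = marginal likelihood of M1 / marginal likelihood of M2
= 0.24/0.65
= 0.3692

0.3692


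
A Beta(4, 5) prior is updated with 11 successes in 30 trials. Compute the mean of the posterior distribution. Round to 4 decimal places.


After update: Beta(15, 24)
Mean = 15 / (15 + 24) = 15 / 39
= 0.3846

0.3846


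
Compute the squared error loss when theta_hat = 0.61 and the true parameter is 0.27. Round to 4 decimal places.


L = (theta_hat - theta_true)^2
= (0.61 - 0.27)^2
= 0.34^2 = 0.1156

0.1156


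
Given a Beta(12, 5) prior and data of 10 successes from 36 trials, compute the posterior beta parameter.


Number of failures = 36 - 10 = 26
Posterior beta = 5 + 26 = 31

31


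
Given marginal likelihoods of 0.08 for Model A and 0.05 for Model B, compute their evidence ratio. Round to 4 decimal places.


Ratio = ML(A) / ML(B) = 0.08/0.05
= 1.6

1.6


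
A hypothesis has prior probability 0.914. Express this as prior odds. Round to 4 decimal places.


Odds = P(H) / P(not H) = 0.914 / 0.086
= 10.6279

10.6279


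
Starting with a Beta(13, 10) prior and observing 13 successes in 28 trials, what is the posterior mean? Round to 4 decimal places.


Posterior parameters: alpha = 13 + 13 = 26
beta = 10 + 15 = 25
Posterior mean = alpha / (alpha + beta) = 26 / 51
= 0.5098

0.5098


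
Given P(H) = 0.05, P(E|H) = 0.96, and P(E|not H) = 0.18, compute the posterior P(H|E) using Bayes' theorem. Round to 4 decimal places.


By Bayes' theorem: P(H|E) = P(E|H)*P(H) / P(E)
P(E) = P(E|H)*P(H) + P(E|not H)*P(not H)
P(E) = 0.96*0.05 + 0.18*0.95 = 0.219
P(H|E) = 0.96*0.05 / 0.219 = 0.2192

0.2192


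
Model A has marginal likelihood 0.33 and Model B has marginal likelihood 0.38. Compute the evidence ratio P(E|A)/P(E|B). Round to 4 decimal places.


Evidence ratio = P(E|A) / P(E|B)
= 0.33 / 0.38
= 0.8684

0.8684


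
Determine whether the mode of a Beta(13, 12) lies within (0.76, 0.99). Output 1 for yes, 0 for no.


First find the mode: (a-1)/(a+b-2) = 0.5217
Is 0.5217 in (0.76, 0.99)? 0

0


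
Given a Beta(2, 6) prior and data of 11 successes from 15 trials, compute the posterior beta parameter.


Number of failures = 15 - 11 = 4
Posterior beta = 6 + 4 = 10

10


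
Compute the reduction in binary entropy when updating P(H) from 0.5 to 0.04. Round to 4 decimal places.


H_before = -p*log2(p) - (1-p)*log2(1-p) for p=0.5: 1.0
H_after for p=0.04: 0.2423
Reduction = 1.0 - 0.2423 = 0.7577

0.7577


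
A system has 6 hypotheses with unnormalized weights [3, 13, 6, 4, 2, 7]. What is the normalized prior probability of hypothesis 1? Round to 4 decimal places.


The normalized prior is the weight divided by the total.
Total weight = 35
P(H1) = 3 / 35 = 0.0857

0.0857


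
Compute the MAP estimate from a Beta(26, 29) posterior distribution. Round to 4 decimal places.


MAP = mode of Beta distribution
= (alpha - 1)/(alpha + beta - 2)
= (26-1)/(26+29-2)
= 25/53 = 0.4717

0.4717


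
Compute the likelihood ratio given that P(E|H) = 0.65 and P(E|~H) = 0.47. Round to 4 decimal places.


LR = P(E|H) / P(E|~H)
= 0.65 / 0.47 = 1.383

1.383


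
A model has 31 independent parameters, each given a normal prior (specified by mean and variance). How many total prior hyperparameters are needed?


Each normal prior needs 2 hyperparameters (mean and variance).
Total = 2 * 31 = 62

62


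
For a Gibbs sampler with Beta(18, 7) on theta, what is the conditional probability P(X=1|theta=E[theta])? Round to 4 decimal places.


E[theta] = 18/(18+7) = 0.72
P(X=1|theta) = theta = 0.72

0.72


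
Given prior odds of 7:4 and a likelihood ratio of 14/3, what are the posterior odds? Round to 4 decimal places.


Posterior odds = prior odds * LR
Prior odds = 7/4 = 1.75
LR = 14/3 = 4.6667
Posterior odds = 1.75 * 4.6667 = 8.1667

8.1667


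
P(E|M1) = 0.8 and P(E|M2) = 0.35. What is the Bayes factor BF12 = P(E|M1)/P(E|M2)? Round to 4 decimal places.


Bayes factor BF12 = P(E|M1) / P(E|M2)
= 0.8 / 0.35
= 2.2857

2.2857


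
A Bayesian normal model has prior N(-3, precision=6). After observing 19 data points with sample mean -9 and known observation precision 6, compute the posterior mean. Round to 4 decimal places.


Posterior mean = (prior_precision * prior_mean + n * data_precision * data_mean) / (prior_precision + n * data_precision)
Numerator = 6*-3 + 19*6*-9 = -1044
Denominator = 6 + 19*6 = 120
Posterior mean = -8.7

-8.7


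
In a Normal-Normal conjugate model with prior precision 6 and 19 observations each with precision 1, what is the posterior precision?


Posterior precision = prior precision + n * observation precision
= 6 + 19 * 1
= 6 + 19 = 25

25


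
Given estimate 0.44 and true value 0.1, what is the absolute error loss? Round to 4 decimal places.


Absolute error = |estimate - true|
= |0.34| = 0.34

0.34


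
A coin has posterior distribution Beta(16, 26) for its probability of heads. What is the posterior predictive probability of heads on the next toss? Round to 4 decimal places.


Posterior predictive = E[theta] = alpha/(alpha+beta)
= 16/42
= 0.381

0.381


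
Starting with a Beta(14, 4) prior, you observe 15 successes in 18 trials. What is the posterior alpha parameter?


For a Beta-Binomial conjugate model:
Posterior alpha = prior alpha + number of successes
= 14 + 15 = 29

29


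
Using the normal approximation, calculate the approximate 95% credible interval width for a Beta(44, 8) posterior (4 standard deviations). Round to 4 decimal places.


Var(Beta) = 44*8/(52^2 * 53) = 0.0025
SD = 0.0496
Width ~ 4*SD = 0.1982

0.1982


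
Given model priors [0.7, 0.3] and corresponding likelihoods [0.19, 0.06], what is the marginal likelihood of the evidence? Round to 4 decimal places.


P(E) = sum_i P(M_i) P(E|M_i)
= 0.133 + 0.018
= 0.151

0.151


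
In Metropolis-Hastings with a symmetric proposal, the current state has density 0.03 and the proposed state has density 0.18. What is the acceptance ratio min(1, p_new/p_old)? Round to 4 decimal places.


Ratio = p_new / p_old = 0.18 / 0.03 = 6.0
Acceptance = min(1, 6.0) = 1.0

1.0


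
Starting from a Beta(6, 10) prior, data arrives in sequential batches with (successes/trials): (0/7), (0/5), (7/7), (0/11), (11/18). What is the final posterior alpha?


In sequential Bayesian updating, we sum all successes.
Total successes = 18
Final alpha = 6 + 18 = 24

24


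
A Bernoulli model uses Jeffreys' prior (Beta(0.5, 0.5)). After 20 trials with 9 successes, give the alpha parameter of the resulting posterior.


Posterior = Beta(prior_alpha + successes, prior_beta + failures)
= Beta(0.5 + 9, 0.5 + 11)
Posterior alpha = 0.5 + k = 0.5 + 9 = 9.5

9.5


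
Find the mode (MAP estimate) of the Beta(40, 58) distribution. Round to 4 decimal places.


For Beta(a,b) with a,b > 1:
Mode = (a-1)/(a+b-2) = (40-1)/(98-2)
= 39/96 = 0.4062

0.4062


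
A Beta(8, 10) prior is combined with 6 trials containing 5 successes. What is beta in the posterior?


In conjugate updating:
beta_posterior = beta_prior + (n - k)
= 10 + (6 - 5)
= 10 + 1 = 11

11


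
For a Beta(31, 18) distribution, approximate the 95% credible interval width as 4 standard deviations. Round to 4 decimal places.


Variance of Beta(a,b) = ab / ((a+b)^2 * (a+b+1))
= 31*18 / ((49)^2 * 50)
= 0.0046
SD = sqrt(0.0046) = 0.0682
Width = 4 * SD = 0.2727

0.2727


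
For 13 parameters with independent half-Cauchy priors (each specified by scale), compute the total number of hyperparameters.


A half-Cauchy prior has 1 hyperparameter per parameter.
Total = 13 * 1 = 13

13


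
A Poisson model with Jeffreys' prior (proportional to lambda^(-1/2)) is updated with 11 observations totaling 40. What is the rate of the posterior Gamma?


Posterior = Gamma(0.5 + S, n)
= Gamma(0.5 + 40, 11)
Posterior rate = 0 + n = 11

11.0


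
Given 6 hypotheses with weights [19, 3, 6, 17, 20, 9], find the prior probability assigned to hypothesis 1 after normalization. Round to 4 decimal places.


To normalize, divide each weight by the sum of all weights.
Sum = 74
Prior(H1) = 19/74 = 0.2568

0.2568


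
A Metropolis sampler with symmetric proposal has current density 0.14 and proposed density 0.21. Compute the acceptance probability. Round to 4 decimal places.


For symmetric proposals, acceptance = min(1, pi(x*)/pi(x))
= min(1, 0.21/0.14)
= min(1, 1.5) = 1.0

1.0


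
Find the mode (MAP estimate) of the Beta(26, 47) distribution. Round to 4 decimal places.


For Beta(a,b) with a,b > 1:
Mode = (a-1)/(a+b-2) = (26-1)/(73-2)
= 25/71 = 0.3521

0.3521


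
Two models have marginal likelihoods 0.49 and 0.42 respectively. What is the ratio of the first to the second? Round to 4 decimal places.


Evidence ratio = 0.49 / 0.42
= 1.1667

1.1667


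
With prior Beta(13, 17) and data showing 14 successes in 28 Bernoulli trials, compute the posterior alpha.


Conjugate update: alpha_posterior = alpha_prior + k
= 13 + 14 = 27

27


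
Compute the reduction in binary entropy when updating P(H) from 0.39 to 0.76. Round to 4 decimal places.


H_before = -p*log2(p) - (1-p)*log2(1-p) for p=0.39: 0.9648
H_after for p=0.76: 0.795
Reduction = 0.9648 - 0.795 = 0.1698

0.1698


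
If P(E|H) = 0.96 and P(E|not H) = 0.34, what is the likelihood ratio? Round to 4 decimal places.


Likelihood ratio = P(E|H) / P(E|not H)
= 0.96 / 0.34
= 2.8235

2.8235


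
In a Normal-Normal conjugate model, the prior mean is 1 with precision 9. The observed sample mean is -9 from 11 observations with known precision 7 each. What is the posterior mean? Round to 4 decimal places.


Posterior precision = tau0 + n*tau = 9 + 11*7 = 86
Posterior mean = (tau0*mu0 + n*tau*xbar) / posterior_precision
= (9*1 + 11*7*-9) / 86
= -684 / 86 = -7.9535

-7.9535


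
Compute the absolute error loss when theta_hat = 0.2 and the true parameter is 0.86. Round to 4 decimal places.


L = |theta_hat - theta_true|
= |0.2 - 0.86| = 0.66

0.66


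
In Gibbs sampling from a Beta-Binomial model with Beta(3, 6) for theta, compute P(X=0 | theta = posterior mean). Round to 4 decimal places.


Posterior mean = alpha/(alpha+beta) = 3/9 = 0.3333
P(X=0|theta=mean) = 1 - theta = 0.6667

0.6667


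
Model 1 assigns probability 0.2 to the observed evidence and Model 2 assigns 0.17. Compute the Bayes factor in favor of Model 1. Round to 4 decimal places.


BF = P(data|M1) / P(data|M2)
= 0.2 / 0.17 = 1.1765

1.1765


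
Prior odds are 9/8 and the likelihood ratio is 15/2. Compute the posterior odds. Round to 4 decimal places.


Posterior odds = prior odds * likelihood ratio
= (9/8) * (15/2)
= 135 / 16
= 8.4375

8.4375


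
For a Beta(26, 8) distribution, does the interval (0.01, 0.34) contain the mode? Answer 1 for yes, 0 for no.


Mode of Beta(a,b) = (a-1)/(a+b-2)
= (26-1)/(26+8-2) = 0.7812
Check: 0.01 <= 0.7812 <= 0.34?
Result: 0

0


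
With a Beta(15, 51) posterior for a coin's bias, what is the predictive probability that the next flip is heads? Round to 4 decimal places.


The predictive probability equals the posterior mean.
P(next = heads) = alpha / (alpha + beta)
= 15 / 66 = 0.2273

0.2273


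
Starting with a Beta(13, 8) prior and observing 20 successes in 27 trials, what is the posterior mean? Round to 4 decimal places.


Posterior parameters: alpha = 13 + 20 = 33
beta = 8 + 7 = 15
Posterior mean = alpha / (alpha + beta) = 33 / 48
= 0.6875

0.6875


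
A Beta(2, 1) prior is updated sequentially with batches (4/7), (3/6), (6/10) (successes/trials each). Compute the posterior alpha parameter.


Sequential conjugate updating is equivalent to a single batch update.
Total successes across all batches = 13
alpha_posterior = alpha_prior + total_successes = 2 + 13
= 15

15


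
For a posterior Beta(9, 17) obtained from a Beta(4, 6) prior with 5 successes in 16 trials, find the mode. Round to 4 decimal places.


Mode = (alpha - 1) / (alpha + beta - 2)
= 8 / 24
= 0.3333

0.3333


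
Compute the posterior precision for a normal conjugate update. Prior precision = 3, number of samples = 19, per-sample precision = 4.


tau_post = tau_0 + n * tau
= 3 + 19 * 4 = 79

79


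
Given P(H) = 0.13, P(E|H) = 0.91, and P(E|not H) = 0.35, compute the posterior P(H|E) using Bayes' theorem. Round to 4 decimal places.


By Bayes' theorem: P(H|E) = P(E|H)*P(H) / P(E)
P(E) = P(E|H)*P(H) + P(E|not H)*P(not H)
P(E) = 0.91*0.13 + 0.35*0.87 = 0.4228
P(H|E) = 0.91*0.13 / 0.4228 = 0.2798

0.2798


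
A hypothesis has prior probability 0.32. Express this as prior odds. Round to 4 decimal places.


Odds = P(H) / P(not H) = 0.32 / 0.68
= 0.4706

0.4706


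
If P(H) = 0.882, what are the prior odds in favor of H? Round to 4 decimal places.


Prior odds = P(H) / (1 - P(H))
= 0.882 / 0.118
= 7.4746

7.4746


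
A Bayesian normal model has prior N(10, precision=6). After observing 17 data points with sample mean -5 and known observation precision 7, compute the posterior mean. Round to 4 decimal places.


Posterior mean = (prior_precision * prior_mean + n * data_precision * data_mean) / (prior_precision + n * data_precision)
Numerator = 6*10 + 17*7*-5 = -535
Denominator = 6 + 17*7 = 125
Posterior mean = -4.28

-4.28


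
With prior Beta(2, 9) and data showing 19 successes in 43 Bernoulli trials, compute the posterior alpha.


Conjugate update: alpha_posterior = alpha_prior + k
= 2 + 19 = 21

21


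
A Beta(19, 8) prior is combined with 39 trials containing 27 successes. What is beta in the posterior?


In conjugate updating:
beta_posterior = beta_prior + (n - k)
= 8 + (39 - 27)
= 8 + 12 = 20

20


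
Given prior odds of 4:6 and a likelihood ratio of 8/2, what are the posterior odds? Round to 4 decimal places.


Posterior odds = prior odds * LR
Prior odds = 4/6 = 0.6667
LR = 8/2 = 4.0
Posterior odds = 0.6667 * 4.0 = 2.6667

2.6667


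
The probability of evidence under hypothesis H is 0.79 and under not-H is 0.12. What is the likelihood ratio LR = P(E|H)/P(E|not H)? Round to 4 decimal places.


LR = 0.79 / 0.12
= 6.5833

6.5833


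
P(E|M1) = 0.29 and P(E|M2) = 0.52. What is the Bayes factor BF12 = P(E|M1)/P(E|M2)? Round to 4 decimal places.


Bayes factor BF12 = P(E|M1) / P(E|M2)
= 0.29 / 0.52
= 0.5577

0.5577


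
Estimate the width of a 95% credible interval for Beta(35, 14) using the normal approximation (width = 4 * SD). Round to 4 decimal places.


For Beta(a,b): Var = ab/((a+b)^2(a+b+1))
Var = 0.0041, SD = 0.0639
Approximate 95% CI width = 4 * 0.0639 = 0.2556

0.2556


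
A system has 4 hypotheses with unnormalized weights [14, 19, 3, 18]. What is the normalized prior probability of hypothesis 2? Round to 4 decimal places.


The normalized prior is the weight divided by the total.
Total weight = 54
P(H2) = 19 / 54 = 0.3519

0.3519


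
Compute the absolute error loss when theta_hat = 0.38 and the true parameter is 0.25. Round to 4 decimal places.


L = |theta_hat - theta_true|
= |0.38 - 0.25| = 0.13

0.13


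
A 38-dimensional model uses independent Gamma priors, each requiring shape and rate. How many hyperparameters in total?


Per parameter: 2 (shape and rate).
Total = 38 * 2 = 76

76


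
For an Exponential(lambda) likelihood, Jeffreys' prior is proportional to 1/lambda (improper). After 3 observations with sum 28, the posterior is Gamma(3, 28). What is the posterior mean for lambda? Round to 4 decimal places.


Posterior = Gamma(n, sum_x) = Gamma(3, 28)
Posterior mean = shape/rate = 3/28
= 0.1071

0.1071


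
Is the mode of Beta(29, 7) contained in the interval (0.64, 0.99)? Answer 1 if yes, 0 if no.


Mode = (a-1)/(a+b-2) = 28/34 = 0.8235
Interval: (0.64, 0.99)
Contains mode? 1

1


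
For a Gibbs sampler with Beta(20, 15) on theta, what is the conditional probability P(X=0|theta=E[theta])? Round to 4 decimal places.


E[theta] = 20/(20+15) = 0.5714
P(X=0|theta) = 1 - theta = 0.4286

0.4286


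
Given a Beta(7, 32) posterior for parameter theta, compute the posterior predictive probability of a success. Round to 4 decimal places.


For a Beta-Bernoulli model, the predictive probability is the mean:
P(success) = 7/(7+32) = 7/39 = 0.1795

0.1795


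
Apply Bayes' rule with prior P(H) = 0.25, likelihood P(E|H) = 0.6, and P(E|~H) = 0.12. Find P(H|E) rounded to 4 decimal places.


Step 1: Compute marginal P(E) = P(E|H)P(H) + P(E|~H)P(~H)
= 0.6*0.25 + 0.12*0.75 = 0.24
Step 2: P(H|E) = P(E|H)P(H)/P(E) = 0.15/0.24
= 0.625

0.625


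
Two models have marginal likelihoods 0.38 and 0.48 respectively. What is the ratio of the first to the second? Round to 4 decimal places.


Evidence ratio = 0.38 / 0.48
= 0.7917

0.7917


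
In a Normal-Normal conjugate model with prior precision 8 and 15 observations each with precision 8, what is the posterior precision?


Posterior precision = prior precision + n * observation precision
= 8 + 15 * 8
= 8 + 120 = 128

128


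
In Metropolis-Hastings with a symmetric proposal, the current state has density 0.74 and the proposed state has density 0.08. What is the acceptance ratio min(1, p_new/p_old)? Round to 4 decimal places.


Ratio = p_new / p_old = 0.08 / 0.74 = 0.1081
Acceptance = min(1, 0.1081) = 0.1081

0.1081


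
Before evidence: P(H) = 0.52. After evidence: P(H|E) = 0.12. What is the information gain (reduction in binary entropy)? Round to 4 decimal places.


Prior entropy = 0.9988
Posterior entropy = 0.5294
Information gain = 0.9988 - 0.5294 = 0.4695

0.4695


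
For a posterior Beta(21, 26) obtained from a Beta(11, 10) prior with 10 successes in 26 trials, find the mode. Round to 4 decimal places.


Mode = (alpha - 1) / (alpha + beta - 2)
= 20 / 45
= 0.4444

0.4444


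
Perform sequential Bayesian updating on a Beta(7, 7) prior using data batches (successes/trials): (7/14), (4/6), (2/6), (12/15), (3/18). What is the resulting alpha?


Accumulate successes: 28
Posterior alpha = prior alpha + sum of successes
= 7 + 28 = 35

35


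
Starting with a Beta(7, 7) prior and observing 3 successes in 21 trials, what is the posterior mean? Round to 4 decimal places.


Posterior parameters: alpha = 7 + 3 = 10
beta = 7 + 18 = 25
Posterior mean = alpha / (alpha + beta) = 10 / 35
= 0.2857

0.2857


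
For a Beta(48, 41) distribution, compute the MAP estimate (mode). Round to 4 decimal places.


MAP = mode = (a-1)/(a+b-2)
= (48-1)/(48+41-2)
= 47/87 = 0.5402

0.5402


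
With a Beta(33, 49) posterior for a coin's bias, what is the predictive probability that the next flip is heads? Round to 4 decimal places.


The predictive probability equals the posterior mean.
P(next = heads) = alpha / (alpha + beta)
= 33 / 82 = 0.4024

0.4024


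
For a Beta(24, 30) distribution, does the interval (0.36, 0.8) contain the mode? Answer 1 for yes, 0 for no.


Mode of Beta(a,b) = (a-1)/(a+b-2)
= (24-1)/(24+30-2) = 0.4423
Check: 0.36 <= 0.4423 <= 0.8?
Result: 1

1


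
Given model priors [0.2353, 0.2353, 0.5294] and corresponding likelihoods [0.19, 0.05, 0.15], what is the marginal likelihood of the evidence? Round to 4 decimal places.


P(E) = sum_i P(M_i) P(E|M_i)
= 0.0447 + 0.0118 + 0.0794
= 0.1359

0.1359


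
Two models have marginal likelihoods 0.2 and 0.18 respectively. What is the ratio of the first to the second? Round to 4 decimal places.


Evidence ratio = 0.2 / 0.18
= 1.1111

1.1111


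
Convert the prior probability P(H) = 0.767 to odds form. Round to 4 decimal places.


P(not H) = 1 - 0.767 = 0.233
Odds = 0.767 / 0.233 = 3.2918

3.2918


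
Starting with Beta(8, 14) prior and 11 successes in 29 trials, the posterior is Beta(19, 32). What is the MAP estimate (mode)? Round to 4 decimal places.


The mode of Beta(a, b) when a > 1 and b > 1 is (a-1)/(a+b-2)
= (19 - 1) / (19 + 32 - 2)
= 18 / 49
= 0.3673

0.3673


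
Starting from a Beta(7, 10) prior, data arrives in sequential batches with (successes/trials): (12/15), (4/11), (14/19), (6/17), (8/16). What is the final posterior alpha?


In sequential Bayesian updating, we sum all successes.
Total successes = 44
Final alpha = 7 + 44 = 51

51


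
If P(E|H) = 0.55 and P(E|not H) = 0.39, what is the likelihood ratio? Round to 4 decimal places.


Likelihood ratio = P(E|H) / P(E|not H)
= 0.55 / 0.39
= 1.4103

1.4103


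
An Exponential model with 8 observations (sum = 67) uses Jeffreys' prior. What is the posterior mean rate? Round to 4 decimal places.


Posterior Gamma(8, 67)
E[lambda] = 8/67 = 0.1194

0.1194


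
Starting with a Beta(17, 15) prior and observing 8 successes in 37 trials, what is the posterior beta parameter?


Posterior beta = prior beta + failures
Failures = 37 - 8 = 29
beta_post = 15 + 29 = 44

44


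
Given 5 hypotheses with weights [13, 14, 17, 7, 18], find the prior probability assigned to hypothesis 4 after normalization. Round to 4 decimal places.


To normalize, divide each weight by the sum of all weights.
Sum = 69
Prior(H4) = 7/69 = 0.1014

0.1014


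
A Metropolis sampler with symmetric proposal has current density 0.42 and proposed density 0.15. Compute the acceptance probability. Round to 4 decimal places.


For symmetric proposals, acceptance = min(1, pi(x*)/pi(x))
= min(1, 0.15/0.42)
= min(1, 0.3571) = 0.3571

0.3571


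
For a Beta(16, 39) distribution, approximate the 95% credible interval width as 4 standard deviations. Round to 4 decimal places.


Variance of Beta(a,b) = ab / ((a+b)^2 * (a+b+1))
= 16*39 / ((55)^2 * 56)
= 0.0037
SD = sqrt(0.0037) = 0.0607
Width = 4 * SD = 0.2428

0.2428


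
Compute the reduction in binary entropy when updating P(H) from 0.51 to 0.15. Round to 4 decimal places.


H_before = -p*log2(p) - (1-p)*log2(1-p) for p=0.51: 0.9997
H_after for p=0.15: 0.6098
Reduction = 0.9997 - 0.6098 = 0.3899

0.3899


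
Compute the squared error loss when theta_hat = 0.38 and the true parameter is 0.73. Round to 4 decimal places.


L = (theta_hat - theta_true)^2
= (0.38 - 0.73)^2
= -0.35^2 = 0.1225

0.1225


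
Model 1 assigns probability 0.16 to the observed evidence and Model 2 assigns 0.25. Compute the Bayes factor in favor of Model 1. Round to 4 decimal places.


BF = P(data|M1) / P(data|M2)
= 0.16 / 0.25 = 0.64

0.64


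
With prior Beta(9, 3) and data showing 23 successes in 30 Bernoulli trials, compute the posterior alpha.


Conjugate update: alpha_posterior = alpha_prior + k
= 9 + 23 = 32

32


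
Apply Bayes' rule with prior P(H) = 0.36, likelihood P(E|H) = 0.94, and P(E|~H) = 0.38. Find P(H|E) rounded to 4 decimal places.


Step 1: Compute marginal P(E) = P(E|H)P(H) + P(E|~H)P(~H)
= 0.94*0.36 + 0.38*0.64 = 0.5816
Step 2: P(H|E) = P(E|H)P(H)/P(E) = 0.3384/0.5816
= 0.5818

0.5818


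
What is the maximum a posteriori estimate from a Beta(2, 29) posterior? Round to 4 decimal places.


The MAP estimate equals the mode of the distribution.
Mode of Beta(a,b) = (a-1)/(a+b-2)
= 1/29
= 0.0345

0.0345


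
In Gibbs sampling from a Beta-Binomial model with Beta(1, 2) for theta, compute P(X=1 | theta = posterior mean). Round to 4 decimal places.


Posterior mean = alpha/(alpha+beta) = 1/3 = 0.3333
P(X=1|theta=mean) = theta = 0.3333

0.3333


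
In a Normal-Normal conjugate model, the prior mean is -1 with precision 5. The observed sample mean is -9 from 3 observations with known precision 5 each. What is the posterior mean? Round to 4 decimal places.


Posterior precision = tau0 + n*tau = 5 + 3*5 = 20
Posterior mean = (tau0*mu0 + n*tau*xbar) / posterior_precision
= (5*-1 + 3*5*-9) / 20
= -140 / 20 = -7.0

-7.0


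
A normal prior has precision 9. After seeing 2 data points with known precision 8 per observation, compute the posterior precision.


In the conjugate normal model, precisions add:
tau_posterior = tau_prior + n * tau_data
= 9 + 2*8 = 25

25


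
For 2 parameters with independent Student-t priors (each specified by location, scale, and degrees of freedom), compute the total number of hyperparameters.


A Student-t prior has 3 hyperparameters per parameter.
Total = 2 * 3 = 6

6


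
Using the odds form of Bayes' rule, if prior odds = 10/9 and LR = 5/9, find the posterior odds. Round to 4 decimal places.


Bayes' rule in odds form: posterior odds = prior odds * LR
= (10 * 5) / (9 * 9)
= 50/81 = 0.6173

0.6173


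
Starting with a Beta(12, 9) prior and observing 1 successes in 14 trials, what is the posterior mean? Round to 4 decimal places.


Posterior parameters: alpha = 12 + 1 = 13
beta = 9 + 13 = 22
Posterior mean = alpha / (alpha + beta) = 13 / 35
= 0.3714

0.3714


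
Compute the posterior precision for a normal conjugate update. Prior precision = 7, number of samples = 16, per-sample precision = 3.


tau_post = tau_0 + n * tau
= 7 + 16 * 3 = 55

55


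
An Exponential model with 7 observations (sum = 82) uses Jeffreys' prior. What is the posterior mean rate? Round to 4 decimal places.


Posterior Gamma(7, 82)
E[lambda] = 7/82 = 0.0854

0.0854


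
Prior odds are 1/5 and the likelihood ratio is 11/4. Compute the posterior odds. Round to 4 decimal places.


Posterior odds = prior odds * likelihood ratio
= (1/5) * (11/4)
= 11 / 20
= 0.55

0.55


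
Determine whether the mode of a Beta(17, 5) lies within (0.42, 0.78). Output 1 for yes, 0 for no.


First find the mode: (a-1)/(a+b-2) = 0.8
Is 0.8 in (0.42, 0.78)? 0

0


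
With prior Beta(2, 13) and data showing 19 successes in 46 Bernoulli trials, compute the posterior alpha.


Conjugate update: alpha_posterior = alpha_prior + k
= 2 + 19 = 21

21


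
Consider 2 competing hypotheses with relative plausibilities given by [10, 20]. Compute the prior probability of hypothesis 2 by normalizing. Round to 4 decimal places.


Sum of weights = 10 + 20 = 30
Normalized prior for H2 = 20 / 30
= 0.6667

0.6667


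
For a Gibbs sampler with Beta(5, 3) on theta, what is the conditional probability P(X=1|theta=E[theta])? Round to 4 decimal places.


E[theta] = 5/(5+3) = 0.625
P(X=1|theta) = theta = 0.625

0.625


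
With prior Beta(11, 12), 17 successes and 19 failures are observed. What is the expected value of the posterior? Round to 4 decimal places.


Posterior = Beta(28, 31)
E[theta] = alpha/(alpha+beta)
= 28/59 = 0.4746

0.4746


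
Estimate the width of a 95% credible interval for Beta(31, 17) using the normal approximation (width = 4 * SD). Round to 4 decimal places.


For Beta(a,b): Var = ab/((a+b)^2(a+b+1))
Var = 0.0047, SD = 0.0683
Approximate 95% CI width = 4 * 0.0683 = 0.2733

0.2733


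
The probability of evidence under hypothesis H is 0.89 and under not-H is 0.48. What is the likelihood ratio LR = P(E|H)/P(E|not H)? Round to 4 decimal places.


LR = 0.89 / 0.48
= 1.8542

1.8542


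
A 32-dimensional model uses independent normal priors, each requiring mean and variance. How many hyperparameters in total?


Per parameter: 2 (mean and variance).
Total = 32 * 2 = 64

64


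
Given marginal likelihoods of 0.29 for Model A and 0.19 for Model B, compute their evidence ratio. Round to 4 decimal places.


Ratio = ML(A) / ML(B) = 0.29/0.19
= 1.5263

1.5263


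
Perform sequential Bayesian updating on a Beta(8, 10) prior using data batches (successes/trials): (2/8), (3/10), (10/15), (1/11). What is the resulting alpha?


Accumulate successes: 16
Posterior alpha = prior alpha + sum of successes
= 8 + 16 = 24

24


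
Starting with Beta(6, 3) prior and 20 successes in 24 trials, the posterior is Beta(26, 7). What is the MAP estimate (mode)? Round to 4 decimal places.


The mode of Beta(a, b) when a > 1 and b > 1 is (a-1)/(a+b-2)
= (26 - 1) / (26 + 7 - 2)
= 25 / 31
= 0.8065

0.8065


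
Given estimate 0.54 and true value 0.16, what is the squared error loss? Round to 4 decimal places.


Squared error = (estimate - true)^2
Difference = 0.38
Loss = 0.38^2 = 0.1444

0.1444


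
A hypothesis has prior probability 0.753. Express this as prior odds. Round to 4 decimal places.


Odds = P(H) / P(not H) = 0.753 / 0.247
= 3.0486

3.0486


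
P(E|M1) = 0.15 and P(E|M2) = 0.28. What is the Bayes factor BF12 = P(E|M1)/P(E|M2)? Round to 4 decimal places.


Bayes factor BF12 = P(E|M1) / P(E|M2)
= 0.15 / 0.28
= 0.5357

0.5357


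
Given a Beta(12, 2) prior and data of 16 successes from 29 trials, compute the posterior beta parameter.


Number of failures = 29 - 16 = 13
Posterior beta = 2 + 13 = 15

15


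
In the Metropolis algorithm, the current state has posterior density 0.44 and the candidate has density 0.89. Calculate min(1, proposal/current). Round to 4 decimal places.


Ratio = 0.89/0.44 = 2.0227
Acceptance probability = min(1, 2.0227)
= 1.0

1.0


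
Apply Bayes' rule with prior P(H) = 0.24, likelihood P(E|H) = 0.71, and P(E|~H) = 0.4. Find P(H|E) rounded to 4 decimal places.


Step 1: Compute marginal P(E) = P(E|H)P(H) + P(E|~H)P(~H)
= 0.71*0.24 + 0.4*0.76 = 0.4744
Step 2: P(H|E) = P(E|H)P(H)/P(E) = 0.1704/0.4744
= 0.3592

0.3592


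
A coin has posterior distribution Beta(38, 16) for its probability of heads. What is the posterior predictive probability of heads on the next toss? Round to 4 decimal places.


Posterior predictive = E[theta] = alpha/(alpha+beta)
= 38/54
= 0.7037

0.7037


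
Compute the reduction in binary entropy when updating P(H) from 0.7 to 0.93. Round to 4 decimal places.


H_before = -p*log2(p) - (1-p)*log2(1-p) for p=0.7: 0.8813
H_after for p=0.93: 0.3659
Reduction = 0.8813 - 0.3659 = 0.5154

0.5154


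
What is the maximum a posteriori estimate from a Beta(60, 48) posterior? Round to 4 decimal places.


The MAP estimate equals the mode of the distribution.
Mode of Beta(a,b) = (a-1)/(a+b-2)
= 59/106
= 0.5566

0.5566


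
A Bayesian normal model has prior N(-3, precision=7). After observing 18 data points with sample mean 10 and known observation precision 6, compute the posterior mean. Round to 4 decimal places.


Posterior mean = (prior_precision * prior_mean + n * data_precision * data_mean) / (prior_precision + n * data_precision)
Numerator = 7*-3 + 18*6*10 = 1059
Denominator = 7 + 18*6 = 115
Posterior mean = 9.2087

9.2087


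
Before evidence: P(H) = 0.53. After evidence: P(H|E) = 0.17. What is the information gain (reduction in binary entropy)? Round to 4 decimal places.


Prior entropy = 0.9974
Posterior entropy = 0.6577
Information gain = 0.9974 - 0.6577 = 0.3397

0.3397


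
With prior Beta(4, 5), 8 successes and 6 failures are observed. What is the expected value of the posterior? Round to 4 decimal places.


Posterior = Beta(12, 11)
E[theta] = alpha/(alpha+beta)
= 12/23 = 0.5217

0.5217


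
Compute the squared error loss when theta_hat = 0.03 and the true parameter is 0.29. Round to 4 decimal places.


L = (theta_hat - theta_true)^2
= (0.03 - 0.29)^2
= -0.26^2 = 0.0676

0.0676


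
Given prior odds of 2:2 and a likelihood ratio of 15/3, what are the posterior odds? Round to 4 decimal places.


Posterior odds = prior odds * LR
Prior odds = 2/2 = 1.0
LR = 15/3 = 5.0
Posterior odds = 1.0 * 5.0 = 5.0

5.0


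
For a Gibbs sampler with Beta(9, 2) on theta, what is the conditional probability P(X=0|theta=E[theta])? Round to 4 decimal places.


E[theta] = 9/(9+2) = 0.8182
P(X=0|theta) = 1 - theta = 0.1818

0.1818


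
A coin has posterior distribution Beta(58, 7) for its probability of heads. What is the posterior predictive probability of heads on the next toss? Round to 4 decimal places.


Posterior predictive = E[theta] = alpha/(alpha+beta)
= 58/65
= 0.8923

0.8923


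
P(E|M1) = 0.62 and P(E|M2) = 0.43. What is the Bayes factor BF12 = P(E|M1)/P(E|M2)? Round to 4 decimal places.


Bayes factor BF12 = P(E|M1) / P(E|M2)
= 0.62 / 0.43
= 1.4419

1.4419


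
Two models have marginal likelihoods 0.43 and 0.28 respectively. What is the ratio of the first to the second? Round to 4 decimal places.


Evidence ratio = 0.43 / 0.28
= 1.5357

1.5357


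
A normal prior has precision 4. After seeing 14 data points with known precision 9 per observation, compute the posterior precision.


In the conjugate normal model, precisions add:
tau_posterior = tau_prior + n * tau_data
= 4 + 14*9 = 130

130


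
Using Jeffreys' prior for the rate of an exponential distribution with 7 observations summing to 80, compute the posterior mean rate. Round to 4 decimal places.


Jeffreys' prior leads to posterior Gamma(7, 80).
Mean = 7/80 = 0.0875

0.0875


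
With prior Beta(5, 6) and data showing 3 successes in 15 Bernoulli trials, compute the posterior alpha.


Conjugate update: alpha_posterior = alpha_prior + k
= 5 + 3 = 8

8


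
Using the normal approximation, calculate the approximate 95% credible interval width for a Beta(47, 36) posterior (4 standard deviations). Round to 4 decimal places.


Var(Beta) = 47*36/(83^2 * 84) = 0.0029
SD = 0.0541
Width ~ 4*SD = 0.2163

0.2163


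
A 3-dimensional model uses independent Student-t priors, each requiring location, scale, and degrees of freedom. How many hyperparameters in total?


Per parameter: 3 (location, scale, and degrees of freedom).
Total = 3 * 3 = 9

9


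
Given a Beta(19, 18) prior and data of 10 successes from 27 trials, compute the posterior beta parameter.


Number of failures = 27 - 10 = 17
Posterior beta = 18 + 17 = 35

35


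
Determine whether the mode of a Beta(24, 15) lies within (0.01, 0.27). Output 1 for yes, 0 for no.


First find the mode: (a-1)/(a+b-2) = 0.6216
Is 0.6216 in (0.01, 0.27)? 0

0


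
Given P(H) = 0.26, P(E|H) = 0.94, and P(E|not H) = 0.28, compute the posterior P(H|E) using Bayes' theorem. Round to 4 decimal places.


By Bayes' theorem: P(H|E) = P(E|H)*P(H) / P(E)
P(E) = P(E|H)*P(H) + P(E|not H)*P(not H)
P(E) = 0.94*0.26 + 0.28*0.74 = 0.4516
P(H|E) = 0.94*0.26 / 0.4516 = 0.5412

0.5412


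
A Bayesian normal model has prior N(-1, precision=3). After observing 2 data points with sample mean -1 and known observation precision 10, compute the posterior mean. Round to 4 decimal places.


Posterior mean = (prior_precision * prior_mean + n * data_precision * data_mean) / (prior_precision + n * data_precision)
Numerator = 3*-1 + 2*10*-1 = -23
Denominator = 3 + 2*10 = 23
Posterior mean = -1.0

-1.0


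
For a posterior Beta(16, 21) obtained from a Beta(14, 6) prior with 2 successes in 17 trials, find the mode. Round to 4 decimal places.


Mode = (alpha - 1) / (alpha + beta - 2)
= 15 / 35
= 0.4286

0.4286


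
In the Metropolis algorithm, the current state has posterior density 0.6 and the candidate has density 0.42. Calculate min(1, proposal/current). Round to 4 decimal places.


Ratio = 0.42/0.6 = 0.7
Acceptance probability = min(1, 0.7)
= 0.7

0.7


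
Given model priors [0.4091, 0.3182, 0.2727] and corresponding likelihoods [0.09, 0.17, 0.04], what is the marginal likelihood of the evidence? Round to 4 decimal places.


P(E) = sum_i P(M_i) P(E|M_i)
= 0.0368 + 0.0541 + 0.0109
= 0.1018

0.1018


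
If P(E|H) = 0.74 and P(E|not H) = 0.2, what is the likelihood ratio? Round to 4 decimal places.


Likelihood ratio = P(E|H) / P(E|not H)
= 0.74 / 0.2
= 3.7

3.7


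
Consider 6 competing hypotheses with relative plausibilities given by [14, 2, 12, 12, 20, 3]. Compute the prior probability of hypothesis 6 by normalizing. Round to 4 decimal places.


Sum of weights = 14 + 2 + 12 + 12 + 20 + 3 = 63
Normalized prior for H6 = 3 / 63
= 0.0476

0.0476


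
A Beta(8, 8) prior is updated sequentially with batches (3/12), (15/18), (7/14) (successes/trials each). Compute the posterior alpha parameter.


Sequential conjugate updating is equivalent to a single batch update.
Total successes across all batches = 25
alpha_posterior = alpha_prior + total_successes = 8 + 25
= 33

33


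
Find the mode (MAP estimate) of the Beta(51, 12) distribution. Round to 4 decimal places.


For Beta(a,b) with a,b > 1:
Mode = (a-1)/(a+b-2) = (51-1)/(63-2)
= 50/61 = 0.8197

0.8197
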